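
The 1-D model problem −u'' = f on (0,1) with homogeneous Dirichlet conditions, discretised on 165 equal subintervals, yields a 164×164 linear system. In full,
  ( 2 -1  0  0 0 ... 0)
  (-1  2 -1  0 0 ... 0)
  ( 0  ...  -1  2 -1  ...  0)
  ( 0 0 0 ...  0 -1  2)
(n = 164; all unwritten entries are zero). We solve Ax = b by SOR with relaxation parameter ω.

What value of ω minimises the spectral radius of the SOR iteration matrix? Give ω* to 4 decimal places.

ω* = 1.9626

[ρ_J] n=164: ρ(B_J) = cos(π/(n+1)) = cos(π/165) = 0.9998.
root = sin(π/165) = 0.01904  (since 1−cos² = sin²).
[ω*] 2 ÷ (1 + 0.01904) = 2 ÷ 1.01904 = 1.9626.
ρ(B_{ω*}) = ω*−1 = 0.9626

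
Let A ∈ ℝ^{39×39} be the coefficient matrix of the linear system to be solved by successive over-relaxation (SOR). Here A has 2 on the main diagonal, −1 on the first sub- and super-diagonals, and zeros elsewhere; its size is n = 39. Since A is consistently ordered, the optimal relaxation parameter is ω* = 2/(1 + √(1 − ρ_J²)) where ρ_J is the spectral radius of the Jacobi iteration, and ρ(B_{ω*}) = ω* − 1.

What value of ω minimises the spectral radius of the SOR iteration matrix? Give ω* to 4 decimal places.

ω* = 1.8545

spectrum of D⁻¹(L+U) = {cos(kπ/40) : 1≤k≤39}; ρ_J = cos(π/40) = 0.9969.
1 − cos²(π/40) = sin²(π/40) ⇒ √(1−ρ_J²) = sin(π/40) = 0.07846.
ω* = 2/(1 + 0.07846) = 2/1.07846 = 1.8545.
Hence ρ(B_{ω*}) = 1.8545 − 1 = 0.8545.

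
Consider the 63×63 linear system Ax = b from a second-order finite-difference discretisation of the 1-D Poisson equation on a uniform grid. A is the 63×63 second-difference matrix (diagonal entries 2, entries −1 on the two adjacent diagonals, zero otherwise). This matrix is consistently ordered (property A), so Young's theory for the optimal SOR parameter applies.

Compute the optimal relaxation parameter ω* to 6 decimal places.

ω* = 1.906455

B_J for the 63×63 system has eigenvalues cos(kπ/64); ρ_J = cos(π/64) = 0.998795.
1 − cos²(π/64) = sin²(π/64) ⇒ √(1−ρ_J²) = sin(π/64) = 0.0490677.
Young: ω* = 2/(1+√(1−ρ_J²)) = 2/(1+0.0490677) = 2/1.0490677 = 1.906455.
ρ_SOR = ω* − 1 = 1.906455 − 1 = 0.906455.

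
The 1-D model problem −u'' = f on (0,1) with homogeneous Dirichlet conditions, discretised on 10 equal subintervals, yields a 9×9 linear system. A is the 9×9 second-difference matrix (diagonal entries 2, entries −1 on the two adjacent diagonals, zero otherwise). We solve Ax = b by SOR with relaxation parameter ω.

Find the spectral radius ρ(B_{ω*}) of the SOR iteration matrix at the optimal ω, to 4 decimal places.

n=9: λ(B_J) = 1 − λ(A)/2 = cos(kπ/10); k=1 gives ρ_J = 0.9511.
1 − cos²(π/10) = sin²(π/10) ⇒ √(1−ρ_J²) = sin(π/10) = 0.30902.
[ω*] 2 ÷ (1 + 0.30902) = 2 ÷ 1.30902 = 1.5279.
ρ(B_{ω*}) = ω*−1 = 0.5279

ρ_SOR = 0.5279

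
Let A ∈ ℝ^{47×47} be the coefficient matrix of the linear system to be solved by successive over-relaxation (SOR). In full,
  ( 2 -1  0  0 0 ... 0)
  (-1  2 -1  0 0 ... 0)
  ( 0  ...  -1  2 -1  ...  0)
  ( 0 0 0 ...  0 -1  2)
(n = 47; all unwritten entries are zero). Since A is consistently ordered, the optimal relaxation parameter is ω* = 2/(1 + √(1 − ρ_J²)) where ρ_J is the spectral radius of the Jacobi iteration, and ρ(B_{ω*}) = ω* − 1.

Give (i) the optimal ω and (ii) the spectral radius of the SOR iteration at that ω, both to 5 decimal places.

ω* = 1.87722, ρ_SOR = 0.87722

½·tridiag(1,0,1) at n=47: λ_k = cos(kπ/48); max |λ| at k=1 ⇒ ρ_J = cos(π/48) ≈ 0.99786.
1 − cos²(π/48) = sin²(π/48) ⇒ √(1−ρ_J²) = sin(π/48) = 0.065403.
So ω* = 2/1.065403 = 1.87722 (Young).
ρ_SOR = ω* − 1 = 1.87722 − 1 = 0.87722.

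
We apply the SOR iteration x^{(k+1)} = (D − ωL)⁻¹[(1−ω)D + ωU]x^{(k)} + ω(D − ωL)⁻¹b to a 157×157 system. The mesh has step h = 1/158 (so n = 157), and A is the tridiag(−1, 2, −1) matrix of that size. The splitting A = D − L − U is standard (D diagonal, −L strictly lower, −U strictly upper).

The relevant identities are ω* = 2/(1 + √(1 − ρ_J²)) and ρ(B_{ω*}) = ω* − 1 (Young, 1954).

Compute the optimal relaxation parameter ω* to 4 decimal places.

ω* = 1.9610

n=157: λ(B_J) = 1 − λ(A)/2 = cos(kπ/158); k=1 gives ρ_J = 0.9998.
√(1−ρ_J²) simplifies to sin(π/158) = 0.01988.
ω* = 2/(1+0.01988) = 1.9610
ρ_SOR = ω* − 1 = 1.9610 − 1 = 0.9610.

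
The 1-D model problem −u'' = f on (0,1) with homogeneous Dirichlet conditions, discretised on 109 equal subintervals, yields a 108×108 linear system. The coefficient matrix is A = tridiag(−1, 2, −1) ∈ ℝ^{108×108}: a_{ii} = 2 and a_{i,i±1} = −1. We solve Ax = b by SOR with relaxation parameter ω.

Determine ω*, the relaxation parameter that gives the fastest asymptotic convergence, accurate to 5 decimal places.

With n=108, ρ(Jacobi) = cos(π/109) = 0.99958.
√(1−ρ_J²) simplifies to sin(π/109) = 0.028818.
So ω* = 2/1.028818 = 1.94398 (Young).
ρ(B_{ω*}) = ω*−1 = 0.94398

ω* = 1.94398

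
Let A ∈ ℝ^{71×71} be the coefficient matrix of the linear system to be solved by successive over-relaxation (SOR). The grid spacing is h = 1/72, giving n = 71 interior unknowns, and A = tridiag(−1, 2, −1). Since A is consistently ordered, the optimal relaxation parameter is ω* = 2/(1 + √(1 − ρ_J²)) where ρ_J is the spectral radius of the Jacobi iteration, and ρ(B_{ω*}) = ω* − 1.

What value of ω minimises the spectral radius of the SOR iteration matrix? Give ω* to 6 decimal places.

ρ_J = max_k |cos(kπ/72)| = cos(π/72) = 0.999048
√(1−ρ_J²) = |sin(π/72)| = 0.0436194
ω* = 2/(1 + 0.0436194) = 2/1.0436194 = 1.916407.
ρ_SOR = ω* − 1 = 1.916407 − 1 = 0.916407.

ω* = 1.916407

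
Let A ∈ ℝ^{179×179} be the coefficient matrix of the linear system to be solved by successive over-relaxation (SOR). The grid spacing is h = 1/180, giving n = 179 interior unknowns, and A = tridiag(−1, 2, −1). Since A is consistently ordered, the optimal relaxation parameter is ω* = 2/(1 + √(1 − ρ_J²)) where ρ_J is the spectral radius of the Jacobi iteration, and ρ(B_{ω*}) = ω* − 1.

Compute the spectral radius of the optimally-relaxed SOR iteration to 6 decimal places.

½·tridiag(1,0,1) at n=179: λ_k = cos(kπ/180); max |λ| at k=1 ⇒ ρ_J = cos(π/180) ≈ 0.999848.
√(1−ρ_J²) = |sin(π/180)| = 0.0174524
[ω*] 2 ÷ (1 + 0.0174524) = 2 ÷ 1.0174524 = 1.965694.
ρ_SOR = ω* − 1 ≈ 0.965694.

ρ_SOR = 0.965694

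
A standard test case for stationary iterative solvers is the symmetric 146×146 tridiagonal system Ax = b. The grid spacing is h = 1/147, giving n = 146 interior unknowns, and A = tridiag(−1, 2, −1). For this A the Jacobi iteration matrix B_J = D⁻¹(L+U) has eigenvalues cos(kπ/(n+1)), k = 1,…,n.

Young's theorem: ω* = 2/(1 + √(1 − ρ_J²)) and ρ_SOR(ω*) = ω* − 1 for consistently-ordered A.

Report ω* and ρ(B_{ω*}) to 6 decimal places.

B_J for the 146×146 system has eigenvalues cos(kπ/147); ρ_J = cos(π/147) = 0.999772.
1 − cos²(π/147) = sin²(π/147) ⇒ √(1−ρ_J²) = sin(π/147) = 0.0213698.
ω* = 2/(1 + 0.0213698) = 2/1.0213698 = 1.958155.
At ω = 1.958155 every |λ(B_ω)| = ω−1, so ρ_SOR = 0.958155.

ω* = 1.958155, ρ_SOR = 0.958155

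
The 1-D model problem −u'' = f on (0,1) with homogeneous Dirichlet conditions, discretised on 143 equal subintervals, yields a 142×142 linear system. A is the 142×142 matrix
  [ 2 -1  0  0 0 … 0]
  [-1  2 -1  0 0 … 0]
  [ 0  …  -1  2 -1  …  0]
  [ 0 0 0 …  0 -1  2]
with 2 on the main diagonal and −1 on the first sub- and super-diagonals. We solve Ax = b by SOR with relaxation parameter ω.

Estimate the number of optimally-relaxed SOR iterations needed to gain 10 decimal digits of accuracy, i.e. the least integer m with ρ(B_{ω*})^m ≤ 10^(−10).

m = 525

n=142: λ(B_J) = 1 − λ(A)/2 = cos(kπ/143); k=1 gives ρ_J = 0.9997587.
√(1 − cos²(π/143)) = sin(π/143) ≈ 0.0219674.
ω* = 2 / (1 + 0.0219674) = 2 / 1.0219674 ≈ 1.9570096.
ρ_SOR = ω* − 1 ≈ 0.9570096.
(0.9570096)^m ≤ 10^{−10}  ⇒  m·ln(0.9570096) ≤ −10·ln10  ⇒  m ≥ 524.008  ⇒  m = 525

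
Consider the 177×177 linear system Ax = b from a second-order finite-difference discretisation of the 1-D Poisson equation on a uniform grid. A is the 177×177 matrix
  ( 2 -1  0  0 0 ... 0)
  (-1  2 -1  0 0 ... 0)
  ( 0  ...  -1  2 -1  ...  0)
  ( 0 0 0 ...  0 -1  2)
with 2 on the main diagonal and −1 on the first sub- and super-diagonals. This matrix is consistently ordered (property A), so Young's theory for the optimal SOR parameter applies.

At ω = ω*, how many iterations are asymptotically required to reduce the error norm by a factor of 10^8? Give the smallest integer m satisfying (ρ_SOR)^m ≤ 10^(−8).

B_J for the 177×177 system has eigenvalues cos(kπ/178); ρ_J = cos(π/178) = 0.9998443.
√(1 − cos²(π/178)) = sin(π/178) ≈ 0.0176485.
ω* = 2 / (1 + 0.0176485) = 2 / 1.0176485 ≈ 1.9653151.
[ρ_SOR] ω* − 1 = 0.9653151.
m ≥ 8·ln10 / (−ln 0.9653151) = 521.823; smallest integer m = 522.

m = 522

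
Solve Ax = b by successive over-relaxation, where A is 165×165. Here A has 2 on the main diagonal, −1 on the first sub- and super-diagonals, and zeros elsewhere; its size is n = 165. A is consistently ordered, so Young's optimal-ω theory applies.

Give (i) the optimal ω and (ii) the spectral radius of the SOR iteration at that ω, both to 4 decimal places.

ω* = 1.9629, ρ_SOR = 0.9629

B_J for the 165×165 system has eigenvalues cos(kπ/166); ρ_J = cos(π/166) = 0.9998.
√(1−ρ_J²) = |sin(π/166)| = 0.01892
Young: ω* = 2/(1+√(1−ρ_J²)) = 2/(1+0.01892) = 2/1.01892 = 1.9629.
ρ_SOR = ω* − 1 = 1.9629 − 1 = 0.9629.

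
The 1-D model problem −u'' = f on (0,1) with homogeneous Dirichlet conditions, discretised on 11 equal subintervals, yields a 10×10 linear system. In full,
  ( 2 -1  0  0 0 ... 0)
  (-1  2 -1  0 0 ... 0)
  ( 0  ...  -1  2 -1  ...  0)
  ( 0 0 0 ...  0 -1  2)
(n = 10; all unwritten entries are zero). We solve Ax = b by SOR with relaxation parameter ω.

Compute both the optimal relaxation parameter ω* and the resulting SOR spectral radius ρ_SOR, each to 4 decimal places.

ω* = 1.5604, ρ_SOR = 0.5604

½·tridiag(1,0,1) at n=10: λ_k = cos(kπ/11); max |λ| at k=1 ⇒ ρ_J = cos(π/11) ≈ 0.9595.
root = sin(π/11) = 0.28173  (since 1−cos² = sin²).
[ω*] 2 ÷ (1 + 0.28173) = 2 ÷ 1.28173 = 1.5604.
Hence ρ(B_{ω*}) = 1.5604 − 1 = 0.5604.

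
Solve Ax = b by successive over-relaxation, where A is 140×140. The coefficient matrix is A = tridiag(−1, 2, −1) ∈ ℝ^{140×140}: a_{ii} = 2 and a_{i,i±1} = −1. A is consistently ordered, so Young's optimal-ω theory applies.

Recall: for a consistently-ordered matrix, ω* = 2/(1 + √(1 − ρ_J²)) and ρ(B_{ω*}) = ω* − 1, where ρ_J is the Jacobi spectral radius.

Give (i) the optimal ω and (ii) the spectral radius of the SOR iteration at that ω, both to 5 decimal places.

ω* = 1.95641, ρ_SOR = 0.95641

[ρ_J] n=140: ρ(B_J) = cos(π/(n+1)) = cos(π/141) = 0.99975.
√(1−ρ_J²) simplifies to sin(π/141) = 0.022279.
[ω*] 2 ÷ (1 + 0.022279) = 2 ÷ 1.022279 = 1.95641.
Hence ρ(B_{ω*}) = 1.95641 − 1 = 0.95641.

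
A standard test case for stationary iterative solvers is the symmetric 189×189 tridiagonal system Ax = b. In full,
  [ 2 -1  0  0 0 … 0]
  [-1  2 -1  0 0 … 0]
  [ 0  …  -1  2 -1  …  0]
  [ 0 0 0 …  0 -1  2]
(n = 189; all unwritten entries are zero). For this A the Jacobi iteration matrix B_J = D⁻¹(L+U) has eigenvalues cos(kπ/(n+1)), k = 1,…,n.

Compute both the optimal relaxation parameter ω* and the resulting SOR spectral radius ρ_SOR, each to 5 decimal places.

ω* = 1.96747, ρ_SOR = 0.96747

n=189: λ(B_J) = 1 − λ(A)/2 = cos(kπ/190); k=1 gives ρ_J = 0.99986.
1 − cos²(π/190) = sin²(π/190) ⇒ √(1−ρ_J²) = sin(π/190) = 0.016534.
So ω* = 2/1.016534 = 1.96747 (Young).
Hence ρ(B_{ω*}) = 1.96747 − 1 = 0.96747.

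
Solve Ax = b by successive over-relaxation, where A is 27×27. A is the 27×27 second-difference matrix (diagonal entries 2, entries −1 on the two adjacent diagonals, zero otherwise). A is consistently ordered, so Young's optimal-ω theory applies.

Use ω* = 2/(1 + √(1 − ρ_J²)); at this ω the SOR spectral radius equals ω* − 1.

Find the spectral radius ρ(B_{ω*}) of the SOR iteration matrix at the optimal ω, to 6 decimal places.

ρ_J = max_k |cos(kπ/28)| = cos(π/28) = 0.993712
√(1−ρ_J²) = |sin(π/28)| = 0.1119645
ω* = 2 / (1 + 0.1119645) = 2 / 1.1119645 ≈ 1.798619.
and ρ(B_{ω*}) = 1.798619 − 1 = 0.798619.

ρ_SOR = 0.798619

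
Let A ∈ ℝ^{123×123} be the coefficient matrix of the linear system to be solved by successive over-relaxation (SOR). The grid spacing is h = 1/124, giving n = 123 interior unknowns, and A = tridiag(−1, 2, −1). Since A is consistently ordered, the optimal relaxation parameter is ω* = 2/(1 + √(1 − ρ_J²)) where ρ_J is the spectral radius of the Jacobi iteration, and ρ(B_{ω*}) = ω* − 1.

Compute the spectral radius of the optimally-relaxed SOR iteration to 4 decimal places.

B_J for the 123×123 system has eigenvalues cos(kπ/124); ρ_J = cos(π/124) = 0.9997.
1 − cos²(π/124) = sin²(π/124) ⇒ √(1−ρ_J²) = sin(π/124) = 0.02533.
[ω*] 2 ÷ (1 + 0.02533) = 2 ÷ 1.02533 = 1.9506.
Hence ρ(B_{ω*}) = 1.9506 − 1 = 0.9506.

ρ_SOR = 0.9506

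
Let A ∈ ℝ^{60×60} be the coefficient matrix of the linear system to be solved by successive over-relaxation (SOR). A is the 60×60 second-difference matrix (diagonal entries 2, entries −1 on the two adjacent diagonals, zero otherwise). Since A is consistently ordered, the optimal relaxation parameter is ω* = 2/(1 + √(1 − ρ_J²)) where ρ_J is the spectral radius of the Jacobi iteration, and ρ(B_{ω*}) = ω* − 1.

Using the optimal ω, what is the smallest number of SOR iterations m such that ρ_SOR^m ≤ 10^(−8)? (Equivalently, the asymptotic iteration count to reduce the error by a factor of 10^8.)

½·tridiag(1,0,1) at n=60: λ_k = cos(kπ/61); max |λ| at k=1 ⇒ ρ_J = cos(π/61) ≈ 0.9986741.
root = sin(π/61) = 0.0514788  (since 1−cos² = sin²).
So ω* = 2/1.0514788 = 1.9020830 (Young).
ρ(B_{ω*}) = ω*−1 = 0.9020830
m ≥ 8·ln10 / (−ln 0.9020830) = 178.757; smallest integer m = 179.

m = 179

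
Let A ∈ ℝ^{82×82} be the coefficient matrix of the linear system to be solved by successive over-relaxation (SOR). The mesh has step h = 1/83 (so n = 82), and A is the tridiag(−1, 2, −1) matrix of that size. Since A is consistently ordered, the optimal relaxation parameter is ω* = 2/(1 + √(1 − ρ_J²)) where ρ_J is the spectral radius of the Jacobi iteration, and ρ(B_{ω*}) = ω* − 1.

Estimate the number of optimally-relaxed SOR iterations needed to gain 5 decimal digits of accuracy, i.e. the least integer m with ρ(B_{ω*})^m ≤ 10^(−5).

½·tridiag(1,0,1) at n=82: λ_k = cos(kπ/83); max |λ| at k=1 ⇒ ρ_J = cos(π/83) ≈ 0.9992838.
√(1−ρ_J²) simplifies to sin(π/83) = 0.0378415.
Young: ω* = 2/(1+√(1−ρ_J²)) = 2/(1+0.0378415) = 2/1.0378415 = 1.9270765.
At ω = 1.9270765 every |λ(B_ω)| = ω−1, so ρ_SOR = 0.9270765.
5·ln10 = 11.5129; −ln(0.9270765) = 0.0757192; m = ⌈11.5129/0.0757192⌉ = ⌈152.047⌉ = 153.

m = 153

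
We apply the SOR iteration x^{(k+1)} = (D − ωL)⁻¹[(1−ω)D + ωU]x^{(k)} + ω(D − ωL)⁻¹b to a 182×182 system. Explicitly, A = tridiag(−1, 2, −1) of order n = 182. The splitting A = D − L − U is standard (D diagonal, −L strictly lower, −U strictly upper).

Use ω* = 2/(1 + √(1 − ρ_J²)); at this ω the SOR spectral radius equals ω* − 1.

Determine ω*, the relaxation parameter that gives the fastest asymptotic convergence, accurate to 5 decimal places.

½·tridiag(1,0,1) at n=182: λ_k = cos(kπ/183); max |λ| at k=1 ⇒ ρ_J = cos(π/183) ≈ 0.99985.
1 − cos²(π/183) = sin²(π/183) ⇒ √(1−ρ_J²) = sin(π/183) = 0.017166.
ω* = 2/(1 + 0.017166) = 2/1.017166 = 1.96625.
and ρ(B_{ω*}) = 1.96625 − 1 = 0.96625.

ω* = 1.96625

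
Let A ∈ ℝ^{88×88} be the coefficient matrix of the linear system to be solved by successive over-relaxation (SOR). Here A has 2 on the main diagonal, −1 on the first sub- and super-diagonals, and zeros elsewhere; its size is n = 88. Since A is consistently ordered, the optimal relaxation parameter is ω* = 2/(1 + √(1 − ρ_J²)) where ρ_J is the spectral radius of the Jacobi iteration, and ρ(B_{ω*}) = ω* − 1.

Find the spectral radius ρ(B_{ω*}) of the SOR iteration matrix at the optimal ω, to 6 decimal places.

ρ_SOR = 0.931823

B_J for the 88×88 system has eigenvalues cos(kπ/89); ρ_J = cos(π/89) = 0.999377.
√(1−ρ_J²) simplifies to sin(π/89) = 0.0352915.
ω* = 2/(1 + 0.0352915) = 2/1.0352915 = 1.931823.
[ρ_SOR] ω* − 1 = 0.931823.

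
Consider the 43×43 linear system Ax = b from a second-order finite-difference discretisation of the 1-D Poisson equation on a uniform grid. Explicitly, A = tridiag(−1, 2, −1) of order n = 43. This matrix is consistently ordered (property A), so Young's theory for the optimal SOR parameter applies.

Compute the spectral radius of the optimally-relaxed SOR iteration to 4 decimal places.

ρ_J = max_k |cos(kπ/44)| = cos(π/44) = 0.9975
√(1 − cos²(π/44)) = sin(π/44) ≈ 0.07134.
Young: ω* = 2/(1+√(1−ρ_J²)) = 2/(1+0.07134) = 2/1.07134 = 1.8668.
At ω = 1.8668 every |λ(B_ω)| = ω−1, so ρ_SOR = 0.8668.

ρ_SOR = 0.8668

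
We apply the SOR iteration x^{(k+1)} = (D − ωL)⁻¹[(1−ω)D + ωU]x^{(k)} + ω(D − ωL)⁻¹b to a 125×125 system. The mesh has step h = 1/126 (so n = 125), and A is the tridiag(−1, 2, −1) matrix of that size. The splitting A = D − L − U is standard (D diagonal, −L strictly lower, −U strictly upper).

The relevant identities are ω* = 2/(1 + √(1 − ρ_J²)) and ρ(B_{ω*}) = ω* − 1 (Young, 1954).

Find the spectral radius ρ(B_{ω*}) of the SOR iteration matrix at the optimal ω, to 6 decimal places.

B_J for the 125×125 system has eigenvalues cos(kπ/126); ρ_J = cos(π/126) = 0.999689.
root = sin(π/126) = 0.0249307  (since 1−cos² = sin²).
ω* = 2/(1+0.0249307) = 1.951351
Hence ρ(B_{ω*}) = 1.951351 − 1 = 0.951351.

ρ_SOR = 0.951351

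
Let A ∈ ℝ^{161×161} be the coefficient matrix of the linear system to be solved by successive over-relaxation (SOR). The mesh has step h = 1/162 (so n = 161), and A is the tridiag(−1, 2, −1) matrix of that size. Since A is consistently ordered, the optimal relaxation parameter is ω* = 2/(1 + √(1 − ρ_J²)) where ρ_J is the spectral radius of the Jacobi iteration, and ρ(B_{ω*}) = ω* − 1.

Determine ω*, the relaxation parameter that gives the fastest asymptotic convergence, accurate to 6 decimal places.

ρ_J = max_k |cos(kπ/162)| = cos(π/162) = 0.999812
√(1 − cos²(π/162)) = sin(π/162) ≈ 0.0193913.
ω* = 2/(1 + 0.0193913) = 2/1.0193913 = 1.961955.
At ω = 1.961955 every |λ(B_ω)| = ω−1, so ρ_SOR = 0.961955.

ω* = 1.961955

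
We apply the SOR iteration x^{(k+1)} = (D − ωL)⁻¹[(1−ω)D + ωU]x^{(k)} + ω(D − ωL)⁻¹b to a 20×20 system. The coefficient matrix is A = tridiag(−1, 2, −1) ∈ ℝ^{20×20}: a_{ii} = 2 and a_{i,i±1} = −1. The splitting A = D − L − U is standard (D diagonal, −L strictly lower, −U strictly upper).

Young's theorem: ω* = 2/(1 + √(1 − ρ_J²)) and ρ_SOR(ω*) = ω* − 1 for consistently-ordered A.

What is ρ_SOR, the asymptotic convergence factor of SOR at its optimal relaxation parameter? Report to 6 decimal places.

½·tridiag(1,0,1) at n=20: λ_k = cos(kπ/21); max |λ| at k=1 ⇒ ρ_J = cos(π/21) ≈ 0.988831.
√(1−ρ_J²) simplifies to sin(π/21) = 0.1490423.
ω* = 2 / (1 + 0.1490423) = 2 / 1.1490423 ≈ 1.740580.
Hence ρ(B_{ω*}) = 1.740580 − 1 = 0.740580.

ρ_SOR = 0.740580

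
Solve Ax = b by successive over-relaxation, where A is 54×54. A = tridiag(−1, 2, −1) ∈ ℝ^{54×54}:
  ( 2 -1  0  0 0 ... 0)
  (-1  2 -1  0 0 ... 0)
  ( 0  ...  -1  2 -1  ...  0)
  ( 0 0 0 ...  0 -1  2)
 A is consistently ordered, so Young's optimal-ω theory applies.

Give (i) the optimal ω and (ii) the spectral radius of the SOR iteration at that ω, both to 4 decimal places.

½·tridiag(1,0,1) at n=54: λ_k = cos(kπ/55); max |λ| at k=1 ⇒ ρ_J = cos(π/55) ≈ 0.9984.
√(1 − cos²(π/55)) = sin(π/55) ≈ 0.05709.
Young: ω* = 2/(1+√(1−ρ_J²)) = 2/(1+0.05709) = 2/1.05709 = 1.8920.
and ρ(B_{ω*}) = 1.8920 − 1 = 0.8920.

ω* = 1.8920, ρ_SOR = 0.8920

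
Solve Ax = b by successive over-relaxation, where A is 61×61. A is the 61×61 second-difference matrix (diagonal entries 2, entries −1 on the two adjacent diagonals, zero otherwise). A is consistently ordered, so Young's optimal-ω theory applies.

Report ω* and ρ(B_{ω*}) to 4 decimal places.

B_J for the 61×61 system has eigenvalues cos(kπ/62); ρ_J = cos(π/62) = 0.9987.
√(1−ρ_J²) simplifies to sin(π/62) = 0.05065.
ω* = 2 / (1 + 0.05065) = 2 / 1.05065 ≈ 1.9036.
ρ_SOR = ω* − 1 = 1.9036 − 1 = 0.9036.

ω* = 1.9036, ρ_SOR = 0.9036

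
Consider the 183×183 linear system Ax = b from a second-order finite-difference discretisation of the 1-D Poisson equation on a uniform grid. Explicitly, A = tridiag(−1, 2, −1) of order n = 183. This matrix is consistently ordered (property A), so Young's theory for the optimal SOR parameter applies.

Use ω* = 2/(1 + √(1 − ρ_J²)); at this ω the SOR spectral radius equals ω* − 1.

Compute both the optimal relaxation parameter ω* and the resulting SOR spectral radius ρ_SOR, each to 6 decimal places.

B_J for the 183×183 system has eigenvalues cos(kπ/184); ρ_J = cos(π/184) = 0.999854.
√(1−ρ_J²) simplifies to sin(π/184) = 0.0170730.
So ω* = 2/1.0170730 = 1.966427 (Young).
[ρ_SOR] ω* − 1 = 0.966427.

ω* = 1.966427, ρ_SOR = 0.966427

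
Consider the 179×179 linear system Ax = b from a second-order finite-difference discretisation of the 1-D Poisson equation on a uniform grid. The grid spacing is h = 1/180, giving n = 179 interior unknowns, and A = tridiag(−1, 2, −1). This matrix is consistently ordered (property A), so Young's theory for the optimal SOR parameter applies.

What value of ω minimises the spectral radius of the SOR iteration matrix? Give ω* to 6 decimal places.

½·tridiag(1,0,1) at n=179: λ_k = cos(kπ/180); max |λ| at k=1 ⇒ ρ_J = cos(π/180) ≈ 0.999848.
√(1−ρ_J²) simplifies to sin(π/180) = 0.0174524.
ω* = 2/(1 + 0.0174524) = 2/1.0174524 = 1.965694.
At ω = 1.965694 every |λ(B_ω)| = ω−1, so ρ_SOR = 0.965694.

ω* = 1.965694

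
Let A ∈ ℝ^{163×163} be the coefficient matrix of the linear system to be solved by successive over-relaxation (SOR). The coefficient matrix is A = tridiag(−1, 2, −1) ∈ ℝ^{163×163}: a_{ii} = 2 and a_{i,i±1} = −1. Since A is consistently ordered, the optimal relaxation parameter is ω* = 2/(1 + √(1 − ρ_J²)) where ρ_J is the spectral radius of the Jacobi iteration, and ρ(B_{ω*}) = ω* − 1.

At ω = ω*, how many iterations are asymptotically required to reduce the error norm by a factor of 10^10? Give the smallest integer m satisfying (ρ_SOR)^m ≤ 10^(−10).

m = 601

n=163: λ(B_J) = 1 − λ(A)/2 = cos(kπ/164); k=1 gives ρ_J = 0.9998165.
1 − cos²(π/164) = sin²(π/164) ⇒ √(1−ρ_J²) = sin(π/164) = 0.0191549.
Then 2/(1+√(1−ρ_J²)) = 2/(1+0.0191549); ω* = 2/1.0191549 = 1.9624102.
ρ_SOR = ω* − 1 = 1.9624102 − 1 = 0.9624102.
For 10 digits: m = 10·ln10 / (−ln 0.9624102) = 23.0259/0.0383145 = 600.971; round up → m = 601.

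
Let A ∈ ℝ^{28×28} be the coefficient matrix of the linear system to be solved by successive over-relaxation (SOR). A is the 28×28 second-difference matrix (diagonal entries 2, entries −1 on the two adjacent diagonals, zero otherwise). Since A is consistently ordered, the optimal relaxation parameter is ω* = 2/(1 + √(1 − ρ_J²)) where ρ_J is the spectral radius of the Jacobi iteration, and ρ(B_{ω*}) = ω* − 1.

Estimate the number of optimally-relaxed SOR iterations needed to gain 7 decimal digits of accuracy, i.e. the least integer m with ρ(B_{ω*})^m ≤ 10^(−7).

m = 75

n=28: λ(B_J) = 1 − λ(A)/2 = cos(kπ/29); k=1 gives ρ_J = 0.9941380.
1 − cos²(π/29) = sin²(π/29) ⇒ √(1−ρ_J²) = sin(π/29) = 0.1081190.
Young: ω* = 2/(1+√(1−ρ_J²)) = 2/(1+0.1081190) = 2/1.1081190 = 1.8048603.
ρ(B_{ω*}) = ω*−1 = 0.8048603
For 7 digits: m = 7·ln10 / (−ln 0.8048603) = 16.1181/0.217087 = 74.247; round up → m = 75.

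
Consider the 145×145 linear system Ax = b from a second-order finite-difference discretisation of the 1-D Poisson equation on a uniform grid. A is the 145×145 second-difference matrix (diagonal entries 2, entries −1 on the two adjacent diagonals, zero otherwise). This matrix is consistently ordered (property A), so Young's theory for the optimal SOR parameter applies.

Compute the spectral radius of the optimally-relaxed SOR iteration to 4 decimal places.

ρ_SOR = 0.9579

½·tridiag(1,0,1) at n=145: λ_k = cos(kπ/146); max |λ| at k=1 ⇒ ρ_J = cos(π/146) ≈ 0.9998.
root = sin(π/146) = 0.02152  (since 1−cos² = sin²).
ω* = 2/(1 + 0.02152) = 2/1.02152 = 1.9579.
ρ(B_{ω*}) = ω*−1 = 0.9579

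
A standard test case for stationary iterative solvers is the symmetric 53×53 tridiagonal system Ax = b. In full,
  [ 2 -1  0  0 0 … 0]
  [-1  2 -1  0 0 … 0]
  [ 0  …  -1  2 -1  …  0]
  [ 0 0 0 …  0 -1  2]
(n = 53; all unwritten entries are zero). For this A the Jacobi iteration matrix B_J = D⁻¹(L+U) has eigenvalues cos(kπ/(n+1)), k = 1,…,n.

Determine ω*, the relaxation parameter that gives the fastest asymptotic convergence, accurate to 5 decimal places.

½·tridiag(1,0,1) at n=53: λ_k = cos(kπ/54); max |λ| at k=1 ⇒ ρ_J = cos(π/54) ≈ 0.99831.
√(1 − cos²(π/54)) = sin(π/54) ≈ 0.058145.
ω* = 2/(1+0.058145) = 1.89010
Hence ρ(B_{ω*}) = 1.89010 − 1 = 0.89010.

ω* = 1.89010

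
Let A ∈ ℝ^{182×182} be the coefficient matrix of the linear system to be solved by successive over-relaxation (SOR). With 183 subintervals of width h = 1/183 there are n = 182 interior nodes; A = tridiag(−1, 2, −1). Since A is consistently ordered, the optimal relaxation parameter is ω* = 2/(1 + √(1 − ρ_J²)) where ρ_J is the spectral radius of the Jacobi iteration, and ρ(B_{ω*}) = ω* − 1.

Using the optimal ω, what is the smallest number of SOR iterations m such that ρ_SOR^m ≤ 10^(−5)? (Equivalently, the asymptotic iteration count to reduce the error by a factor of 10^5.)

spectrum of D⁻¹(L+U) = {cos(kπ/183) : 1≤k≤182}; ρ_J = cos(π/183) = 0.9998526.
root = sin(π/183) = 0.0171663  (since 1−cos² = sin²).
[ω*] 2 ÷ (1 + 0.0171663) = 2 ÷ 1.0171663 = 1.9662468.
ρ_SOR = ω* − 1 = 1.9662468 − 1 = 0.9662468.
5·ln10 = 11.5129; −ln(0.9662468) = 0.034336; m = ⌈11.5129/0.034336⌉ = ⌈335.301⌉ = 336.

m = 336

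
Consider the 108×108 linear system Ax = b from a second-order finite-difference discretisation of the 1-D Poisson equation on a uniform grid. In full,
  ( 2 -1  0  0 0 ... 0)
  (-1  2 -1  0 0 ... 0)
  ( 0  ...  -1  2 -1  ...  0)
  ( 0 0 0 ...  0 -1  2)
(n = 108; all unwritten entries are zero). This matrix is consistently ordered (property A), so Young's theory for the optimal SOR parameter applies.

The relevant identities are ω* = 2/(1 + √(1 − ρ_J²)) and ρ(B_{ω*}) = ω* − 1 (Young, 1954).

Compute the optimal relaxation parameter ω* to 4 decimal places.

ρ_J = max_k |cos(kπ/109)| = cos(π/109) = 0.9996
√(1−ρ_J²) simplifies to sin(π/109) = 0.02882.
ω* = 2 / (1 + 0.02882) = 2 / 1.02882 ≈ 1.9440.
and ρ(B_{ω*}) = 1.9440 − 1 = 0.9440.

ω* = 1.9440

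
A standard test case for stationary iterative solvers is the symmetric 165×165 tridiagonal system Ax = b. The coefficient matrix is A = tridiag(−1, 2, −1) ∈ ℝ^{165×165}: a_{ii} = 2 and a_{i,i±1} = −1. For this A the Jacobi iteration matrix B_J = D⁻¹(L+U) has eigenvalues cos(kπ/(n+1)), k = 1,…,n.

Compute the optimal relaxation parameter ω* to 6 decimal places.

ω* = 1.962855

n=165: λ(B_J) = 1 − λ(A)/2 = cos(kπ/166); k=1 gives ρ_J = 0.999821.
root = sin(π/166) = 0.0189241  (since 1−cos² = sin²).
So ω* = 2/1.0189241 = 1.962855 (Young).
[ρ_SOR] ω* − 1 = 0.962855.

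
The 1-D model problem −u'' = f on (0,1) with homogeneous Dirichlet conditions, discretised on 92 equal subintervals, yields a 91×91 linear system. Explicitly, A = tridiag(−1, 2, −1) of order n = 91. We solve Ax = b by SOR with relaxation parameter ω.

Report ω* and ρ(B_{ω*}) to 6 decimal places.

ω* = 1.933972, ρ_SOR = 0.933972

[ρ_J] n=91: ρ(B_J) = cos(π/(n+1)) = cos(π/92) = 0.999417.
√(1−ρ_J²) = |sin(π/92)| = 0.0341411
Then 2/(1+√(1−ρ_J²)) = 2/(1+0.0341411); ω* = 2/1.0341411 = 1.933972.
[ρ_SOR] ω* − 1 = 0.933972.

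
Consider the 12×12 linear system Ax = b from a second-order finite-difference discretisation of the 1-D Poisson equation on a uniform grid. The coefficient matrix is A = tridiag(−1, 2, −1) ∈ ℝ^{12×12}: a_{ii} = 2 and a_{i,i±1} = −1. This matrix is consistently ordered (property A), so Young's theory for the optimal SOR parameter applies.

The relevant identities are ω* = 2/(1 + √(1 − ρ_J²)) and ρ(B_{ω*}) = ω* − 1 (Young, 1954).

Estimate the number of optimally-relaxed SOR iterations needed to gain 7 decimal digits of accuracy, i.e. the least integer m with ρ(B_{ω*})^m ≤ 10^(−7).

spectrum of D⁻¹(L+U) = {cos(kπ/13) : 1≤k≤12}; ρ_J = cos(π/13) = 0.9709418.
√(1 − cos²(π/13)) = sin(π/13) ≈ 0.2393157.
ω* = 2/(1 + 0.2393157) = 2/1.2393157 = 1.6137938.
and ρ(B_{ω*}) = 1.6137938 − 1 = 0.6137938.
m ≥ 7·ln10 / (−ln 0.6137938) = 33.022; smallest integer m = 34.

m = 34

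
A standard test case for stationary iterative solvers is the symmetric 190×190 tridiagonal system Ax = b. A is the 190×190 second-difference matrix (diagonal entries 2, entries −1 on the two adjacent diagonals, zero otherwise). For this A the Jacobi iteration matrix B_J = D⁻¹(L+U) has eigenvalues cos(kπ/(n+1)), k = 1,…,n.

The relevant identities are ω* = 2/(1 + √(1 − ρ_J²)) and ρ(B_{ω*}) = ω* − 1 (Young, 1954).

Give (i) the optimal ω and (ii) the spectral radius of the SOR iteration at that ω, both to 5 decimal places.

ω* = 1.96764, ρ_SOR = 0.96764

With n=190, ρ(Jacobi) = cos(π/191) = 0.99986.
√(1−ρ_J²) simplifies to sin(π/191) = 0.016447.
[ω*] 2 ÷ (1 + 0.016447) = 2 ÷ 1.016447 = 1.96764.
Hence ρ(B_{ω*}) = 1.96764 − 1 = 0.96764.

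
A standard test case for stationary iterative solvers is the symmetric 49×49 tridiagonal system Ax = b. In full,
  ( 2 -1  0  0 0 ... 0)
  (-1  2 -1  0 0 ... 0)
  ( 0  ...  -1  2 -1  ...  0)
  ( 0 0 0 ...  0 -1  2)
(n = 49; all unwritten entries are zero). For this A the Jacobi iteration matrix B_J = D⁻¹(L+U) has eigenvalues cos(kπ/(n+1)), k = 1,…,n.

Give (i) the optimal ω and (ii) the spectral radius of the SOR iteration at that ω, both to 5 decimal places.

ω* = 1.88184, ρ_SOR = 0.88184

spectrum of D⁻¹(L+U) = {cos(kπ/50) : 1≤k≤49}; ρ_J = cos(π/50) = 0.99803.
1 − cos²(π/50) = sin²(π/50) ⇒ √(1−ρ_J²) = sin(π/50) = 0.062791.
ω* = 2/(1+0.062791) = 1.88184
ρ(B_{ω*}) = ω*−1 = 0.88184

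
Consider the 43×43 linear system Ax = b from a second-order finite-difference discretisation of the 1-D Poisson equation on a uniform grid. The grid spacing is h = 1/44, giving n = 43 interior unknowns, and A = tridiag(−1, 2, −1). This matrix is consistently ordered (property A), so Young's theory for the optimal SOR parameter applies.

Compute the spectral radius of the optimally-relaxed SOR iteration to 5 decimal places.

ρ_SOR = 0.86682

n=43: λ(B_J) = 1 − λ(A)/2 = cos(kπ/44); k=1 gives ρ_J = 0.99745.
√(1 − cos²(π/44)) = sin(π/44) ≈ 0.071339.
So ω* = 2/1.071339 = 1.86682 (Young).
ρ(B_{ω*}) = ω*−1 = 0.86682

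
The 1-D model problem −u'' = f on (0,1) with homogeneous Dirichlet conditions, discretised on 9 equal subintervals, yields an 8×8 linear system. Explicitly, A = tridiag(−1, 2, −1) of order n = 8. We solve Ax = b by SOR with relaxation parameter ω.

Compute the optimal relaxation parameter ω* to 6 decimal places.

ω* = 1.490291

[ρ_J] n=8: ρ(B_J) = cos(π/(n+1)) = cos(π/9) = 0.939693.
√(1 − cos²(π/9)) = sin(π/9) ≈ 0.3420201.
So ω* = 2/1.3420201 = 1.490291 (Young).
ρ(B_{ω*}) = ω*−1 = 0.490291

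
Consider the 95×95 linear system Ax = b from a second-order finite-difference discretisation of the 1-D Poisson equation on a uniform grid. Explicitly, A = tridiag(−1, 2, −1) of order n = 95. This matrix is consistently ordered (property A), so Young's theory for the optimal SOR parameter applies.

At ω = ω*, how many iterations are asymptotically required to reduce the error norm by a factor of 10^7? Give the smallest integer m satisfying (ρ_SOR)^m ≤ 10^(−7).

[ρ_J] n=95: ρ(B_J) = cos(π/(n+1)) = cos(π/96) = 0.9994646.
√(1 − cos²(π/96)) = sin(π/96) ≈ 0.0327191.
ω* = 2/(1+0.0327191) = 1.9366350
and ρ(B_{ω*}) = 1.9366350 − 1 = 0.9366350.
(0.9366350)^m ≤ 10^{−7}  ⇒  m·ln(0.9366350) ≤ −7·ln10  ⇒  m ≥ 246.222  ⇒  m = 247

m = 247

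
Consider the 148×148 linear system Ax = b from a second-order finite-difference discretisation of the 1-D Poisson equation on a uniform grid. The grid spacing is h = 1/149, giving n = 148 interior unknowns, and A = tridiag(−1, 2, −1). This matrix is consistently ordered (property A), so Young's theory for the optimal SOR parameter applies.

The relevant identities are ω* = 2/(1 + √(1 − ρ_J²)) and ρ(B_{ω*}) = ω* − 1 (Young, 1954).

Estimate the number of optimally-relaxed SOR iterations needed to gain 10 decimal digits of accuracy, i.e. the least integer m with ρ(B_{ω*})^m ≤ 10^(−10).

[ρ_J] n=148: ρ(B_J) = cos(π/(n+1)) = cos(π/149) = 0.9997777.
root = sin(π/149) = 0.0210830  (since 1−cos² = sin²).
Then 2/(1+√(1−ρ_J²)) = 2/(1+0.0210830); ω* = 2/1.0210830 = 1.9587046.
ρ_SOR = ω* − 1 ≈ 0.9587046.
10·ln10 = 23.0259; −ln(0.9587046) = 0.0421723; m = ⌈23.0259/0.0421723⌉ = ⌈545.996⌉ = 546.

m = 546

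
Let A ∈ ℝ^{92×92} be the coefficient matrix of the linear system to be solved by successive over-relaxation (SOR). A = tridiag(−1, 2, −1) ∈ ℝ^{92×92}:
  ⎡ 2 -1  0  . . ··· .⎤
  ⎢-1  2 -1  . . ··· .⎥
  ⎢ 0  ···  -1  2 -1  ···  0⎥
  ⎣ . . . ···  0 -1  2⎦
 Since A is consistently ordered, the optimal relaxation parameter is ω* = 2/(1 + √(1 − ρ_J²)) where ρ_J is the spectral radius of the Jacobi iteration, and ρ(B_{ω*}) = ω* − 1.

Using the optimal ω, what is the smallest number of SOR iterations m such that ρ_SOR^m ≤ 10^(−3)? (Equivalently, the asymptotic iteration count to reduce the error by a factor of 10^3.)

½·tridiag(1,0,1) at n=92: λ_k = cos(kπ/93); max |λ| at k=1 ⇒ ρ_J = cos(π/93) ≈ 0.9994295.
root = sin(π/93) = 0.0337741  (since 1−cos² = sin²).
ω* = 2/(1+0.0337741) = 1.9346586
[ρ_SOR] ω* − 1 = 0.9346586.
m ≥ 3·ln10 / (−ln 0.9346586) = 102.225; smallest integer m = 103.

m = 103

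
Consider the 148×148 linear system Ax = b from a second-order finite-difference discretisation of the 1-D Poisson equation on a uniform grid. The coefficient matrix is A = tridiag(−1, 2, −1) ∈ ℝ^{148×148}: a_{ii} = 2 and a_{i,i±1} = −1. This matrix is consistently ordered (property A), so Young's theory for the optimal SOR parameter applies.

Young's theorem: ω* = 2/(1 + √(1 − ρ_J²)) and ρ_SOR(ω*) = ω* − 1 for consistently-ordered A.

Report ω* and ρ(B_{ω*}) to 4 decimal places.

ω* = 1.9587, ρ_SOR = 0.9587

spectrum of D⁻¹(L+U) = {cos(kπ/149) : 1≤k≤148}; ρ_J = cos(π/149) = 0.9998.
root = sin(π/149) = 0.02108  (since 1−cos² = sin²).
ω* = 2/(1+0.02108) = 1.9587
ρ(B_{ω*}) = ω*−1 = 0.9587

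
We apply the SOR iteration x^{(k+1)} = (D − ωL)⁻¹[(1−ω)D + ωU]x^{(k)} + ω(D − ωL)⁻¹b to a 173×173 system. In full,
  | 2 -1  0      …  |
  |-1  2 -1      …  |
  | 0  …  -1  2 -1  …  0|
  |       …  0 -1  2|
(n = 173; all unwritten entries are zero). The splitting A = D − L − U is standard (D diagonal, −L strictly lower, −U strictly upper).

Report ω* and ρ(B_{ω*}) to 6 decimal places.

ω* = 1.964532, ρ_SOR = 0.964532

spectrum of D⁻¹(L+U) = {cos(kπ/174) : 1≤k≤173}; ρ_J = cos(π/174) = 0.999837.
1 − cos²(π/174) = sin²(π/174) ⇒ √(1−ρ_J²) = sin(π/174) = 0.0180541.
ω* = 2/(1 + 0.0180541) = 2/1.0180541 = 1.964532.
ρ(B_{ω*}) = ω*−1 = 0.964532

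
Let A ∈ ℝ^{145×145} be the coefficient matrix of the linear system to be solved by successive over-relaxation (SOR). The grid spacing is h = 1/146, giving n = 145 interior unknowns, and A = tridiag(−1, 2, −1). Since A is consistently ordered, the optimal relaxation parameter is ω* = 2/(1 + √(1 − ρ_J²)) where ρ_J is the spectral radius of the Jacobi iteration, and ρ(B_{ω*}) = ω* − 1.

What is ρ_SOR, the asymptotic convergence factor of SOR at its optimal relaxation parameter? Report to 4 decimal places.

ρ_SOR = 0.9579

ρ_J = max_k |cos(kπ/146)| = cos(π/146) = 0.9998
√(1−ρ_J²) = |sin(π/146)| = 0.02152
ω* = 2/(1 + 0.02152) = 2/1.02152 = 1.9579.
and ρ(B_{ω*}) = 1.9579 − 1 = 0.9579.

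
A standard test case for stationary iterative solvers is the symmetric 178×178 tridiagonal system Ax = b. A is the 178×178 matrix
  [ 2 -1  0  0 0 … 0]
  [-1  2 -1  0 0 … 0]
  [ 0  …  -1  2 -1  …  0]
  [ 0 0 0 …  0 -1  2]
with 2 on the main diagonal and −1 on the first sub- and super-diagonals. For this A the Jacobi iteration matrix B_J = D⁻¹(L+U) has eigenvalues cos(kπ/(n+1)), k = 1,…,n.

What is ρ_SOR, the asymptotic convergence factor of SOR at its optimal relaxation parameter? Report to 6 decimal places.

ρ_SOR = 0.965506

spectrum of D⁻¹(L+U) = {cos(kπ/179) : 1≤k≤178}; ρ_J = cos(π/179) = 0.999846.
root = sin(π/179) = 0.0175499  (since 1−cos² = sin²).
ω* = 2 / (1 + 0.0175499) = 2 / 1.0175499 ≈ 1.965506.
ρ_SOR = ω* − 1 = 1.965506 − 1 = 0.965506.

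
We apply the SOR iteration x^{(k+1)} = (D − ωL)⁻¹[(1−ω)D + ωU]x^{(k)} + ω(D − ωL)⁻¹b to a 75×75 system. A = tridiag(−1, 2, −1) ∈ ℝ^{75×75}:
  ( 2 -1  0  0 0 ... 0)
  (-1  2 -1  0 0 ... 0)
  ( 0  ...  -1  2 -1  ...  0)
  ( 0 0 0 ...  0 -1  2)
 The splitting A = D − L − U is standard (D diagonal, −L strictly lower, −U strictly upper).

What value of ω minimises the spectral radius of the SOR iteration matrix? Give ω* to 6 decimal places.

B_J for the 75×75 system has eigenvalues cos(kπ/76); ρ_J = cos(π/76) = 0.999146.
root = sin(π/76) = 0.0413250  (since 1−cos² = sin²).
ω* = 2 / (1 + 0.0413250) = 2 / 1.0413250 ≈ 1.920630.
ρ(B_{ω*}) = ω*−1 = 0.920630

ω* = 1.920630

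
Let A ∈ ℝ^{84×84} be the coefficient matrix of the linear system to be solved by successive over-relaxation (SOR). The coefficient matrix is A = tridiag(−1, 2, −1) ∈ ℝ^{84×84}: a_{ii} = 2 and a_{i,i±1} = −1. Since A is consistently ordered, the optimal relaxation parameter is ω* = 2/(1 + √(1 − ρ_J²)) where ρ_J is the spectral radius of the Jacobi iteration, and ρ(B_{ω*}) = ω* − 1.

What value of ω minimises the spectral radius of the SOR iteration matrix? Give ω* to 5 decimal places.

ω* = 1.92873

ρ_J = max_k |cos(kπ/85)| = cos(π/85) = 0.99932
root = sin(π/85) = 0.036951  (since 1−cos² = sin²).
[ω*] 2 ÷ (1 + 0.036951) = 2 ÷ 1.036951 = 1.92873.
ρ(B_{ω*}) = ω*−1 = 0.92873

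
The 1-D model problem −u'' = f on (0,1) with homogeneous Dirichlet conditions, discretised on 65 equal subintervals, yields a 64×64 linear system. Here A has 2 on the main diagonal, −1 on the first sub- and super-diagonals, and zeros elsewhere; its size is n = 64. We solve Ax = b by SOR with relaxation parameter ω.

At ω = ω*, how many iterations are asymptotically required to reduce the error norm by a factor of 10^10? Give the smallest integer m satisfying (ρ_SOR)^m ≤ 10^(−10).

m = 239

spectrum of D⁻¹(L+U) = {cos(kπ/65) : 1≤k≤64}; ρ_J = cos(π/65) = 0.9988322.
1 − cos²(π/65) = sin²(π/65) ⇒ √(1−ρ_J²) = sin(π/65) = 0.0483134.
[ω*] 2 ÷ (1 + 0.0483134) = 2 ÷ 1.0483134 = 1.9078264.
ρ_SOR = ω* − 1 ≈ 0.9078264.
m ≥ 10·ln10 / (−ln 0.9078264) = 238.112; smallest integer m = 239.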